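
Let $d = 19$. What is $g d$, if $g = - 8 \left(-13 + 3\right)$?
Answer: $1520$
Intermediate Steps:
$g = 80$ ($g = \left(-8\right) \left(-10\right) = 80$)
$g d = 80 \cdot 19 = 1520$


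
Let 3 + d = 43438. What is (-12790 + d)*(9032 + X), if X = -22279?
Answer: -405954315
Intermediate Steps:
d = 43435 (d = -3 + 43438 = 43435)
(-12790 + d)*(9032 + X) = (-12790 + 43435)*(9032 - 22279) = 30645*(-13247) = -405954315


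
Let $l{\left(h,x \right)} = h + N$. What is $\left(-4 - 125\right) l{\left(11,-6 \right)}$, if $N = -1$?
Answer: $-1290$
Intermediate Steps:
$l{\left(h,x \right)} = -1 + h$ ($l{\left(h,x \right)} = h - 1 = -1 + h$)
$\left(-4 - 125\right) l{\left(11,-6 \right)} = \left(-4 - 125\right) \left(-1 + 11\right) = \left(-129\right) 10 = -1290$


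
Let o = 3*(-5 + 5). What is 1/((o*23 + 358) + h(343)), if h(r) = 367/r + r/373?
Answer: 127939/46056702 ≈ 0.0027779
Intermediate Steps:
o = 0 (o = 3*0 = 0)
h(r) = 367/r + r/373 (h(r) = 367/r + r*(1/373) = 367/r + r/373)
1/((o*23 + 358) + h(343)) = 1/((0*23 + 358) + (367/343 + (1/373)*343)) = 1/((0 + 358) + (367*(1/343) + 343/373)) = 1/(358 + (367/343 + 343/373)) = 1/(358 + 254540/127939) = 1/(46056702/127939) = 127939/46056702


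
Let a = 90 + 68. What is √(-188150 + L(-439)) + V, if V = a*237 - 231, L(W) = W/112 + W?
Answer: 37215 + I*√147856849/28 ≈ 37215.0 + 434.27*I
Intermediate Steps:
L(W) = 113*W/112 (L(W) = W*(1/112) + W = W/112 + W = 113*W/112)
a = 158
V = 37215 (V = 158*237 - 231 = 37446 - 231 = 37215)
√(-188150 + L(-439)) + V = √(-188150 + (113/112)*(-439)) + 37215 = √(-188150 - 49607/112) + 37215 = √(-21122407/112) + 37215 = I*√147856849/28 + 37215 = 37215 + I*√147856849/28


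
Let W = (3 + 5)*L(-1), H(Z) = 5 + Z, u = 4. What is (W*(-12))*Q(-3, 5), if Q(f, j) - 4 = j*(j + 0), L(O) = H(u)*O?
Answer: 25056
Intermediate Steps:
L(O) = 9*O (L(O) = (5 + 4)*O = 9*O)
Q(f, j) = 4 + j**2 (Q(f, j) = 4 + j*(j + 0) = 4 + j*j = 4 + j**2)
W = -72 (W = (3 + 5)*(9*(-1)) = 8*(-9) = -72)
(W*(-12))*Q(-3, 5) = (-72*(-12))*(4 + 5**2) = 864*(4 + 25) = 864*29 = 25056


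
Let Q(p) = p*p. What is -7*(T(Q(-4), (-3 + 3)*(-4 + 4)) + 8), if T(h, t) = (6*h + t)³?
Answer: -6193208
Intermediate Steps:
Q(p) = p²
T(h, t) = (t + 6*h)³
-7*(T(Q(-4), (-3 + 3)*(-4 + 4)) + 8) = -7*(((-3 + 3)*(-4 + 4) + 6*(-4)²)³ + 8) = -7*((0*0 + 6*16)³ + 8) = -7*((0 + 96)³ + 8) = -7*(96³ + 8) = -7*(884736 + 8) = -7*884744 = -6193208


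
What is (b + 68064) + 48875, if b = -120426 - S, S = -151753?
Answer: 148266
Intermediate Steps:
b = 31327 (b = -120426 - 1*(-151753) = -120426 + 151753 = 31327)
(b + 68064) + 48875 = (31327 + 68064) + 48875 = 99391 + 48875 = 148266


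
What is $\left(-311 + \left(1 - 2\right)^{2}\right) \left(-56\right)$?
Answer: $17360$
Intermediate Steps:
$\left(-311 + \left(1 - 2\right)^{2}\right) \left(-56\right) = \left(-311 + \left(-1\right)^{2}\right) \left(-56\right) = \left(-311 + 1\right) \left(-56\right) = \left(-310\right) \left(-56\right) = 17360$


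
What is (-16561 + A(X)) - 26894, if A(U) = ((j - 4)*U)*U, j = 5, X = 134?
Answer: -25499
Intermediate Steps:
A(U) = U² (A(U) = ((5 - 4)*U)*U = (1*U)*U = U*U = U²)
(-16561 + A(X)) - 26894 = (-16561 + 134²) - 26894 = (-16561 + 17956) - 26894 = 1395 - 26894 = -25499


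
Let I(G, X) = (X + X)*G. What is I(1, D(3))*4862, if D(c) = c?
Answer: 29172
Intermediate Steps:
I(G, X) = 2*G*X (I(G, X) = (2*X)*G = 2*G*X)
I(1, D(3))*4862 = (2*1*3)*4862 = 6*4862 = 29172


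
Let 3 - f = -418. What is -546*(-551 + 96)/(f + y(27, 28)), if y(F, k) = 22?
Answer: 248430/443 ≈ 560.79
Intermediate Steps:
f = 421 (f = 3 - 1*(-418) = 3 + 418 = 421)
-546*(-551 + 96)/(f + y(27, 28)) = -546*(-551 + 96)/(421 + 22) = -(-248430)/443 = -546*(-455/443) = 248430/443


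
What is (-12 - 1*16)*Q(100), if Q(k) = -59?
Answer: 1652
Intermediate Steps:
(-12 - 1*16)*Q(100) = (-12 - 1*16)*(-59) = (-12 - 16)*(-59) = -28*(-59) = 1652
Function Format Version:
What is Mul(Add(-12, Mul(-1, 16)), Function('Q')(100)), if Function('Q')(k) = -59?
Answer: 1652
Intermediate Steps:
Mul(Add(-12, Mul(-1, 16)), Function('Q')(100)) = Mul(Add(-12, Mul(-1, 16)), -59) = Mul(Add(-12, -16), -59) = Mul(-28, -59) = 1652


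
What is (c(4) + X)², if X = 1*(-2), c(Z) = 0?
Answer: 4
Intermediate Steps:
X = -2
(c(4) + X)² = (0 - 2)² = (-2)² = 4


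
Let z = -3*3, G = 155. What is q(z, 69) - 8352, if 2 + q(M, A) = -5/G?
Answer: -258975/31 ≈ -8354.0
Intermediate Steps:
z = -9
q(M, A) = -63/31 (q(M, A) = -2 - 5/155 = -2 - 5*1/155 = -2 - 1/31 = -63/31)
q(z, 69) - 8352 = -63/31 - 8352 = -258975/31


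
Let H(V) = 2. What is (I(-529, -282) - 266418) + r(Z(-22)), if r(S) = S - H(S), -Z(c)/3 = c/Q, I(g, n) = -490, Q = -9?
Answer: -800752/3 ≈ -2.6692e+5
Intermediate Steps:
Z(c) = c/3 (Z(c) = -3*c/(-9) = -3*c*(-1)/9 = -(-1)*c/3 = c/3)
r(S) = -2 + S (r(S) = S - 1*2 = S - 2 = -2 + S)
(I(-529, -282) - 266418) + r(Z(-22)) = (-490 - 266418) + (-2 + (⅓)*(-22)) = -266908 + (-2 - 22/3) = -266908 - 28/3 = -800752/3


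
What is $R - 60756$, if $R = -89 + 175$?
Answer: $-60670$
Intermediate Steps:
$R = 86$
$R - 60756 = 86 - 60756 = -60670$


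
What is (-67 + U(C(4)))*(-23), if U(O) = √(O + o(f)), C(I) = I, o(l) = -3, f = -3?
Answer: 1518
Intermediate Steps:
U(O) = √(-3 + O) (U(O) = √(O - 3) = √(-3 + O))
(-67 + U(C(4)))*(-23) = (-67 + √(-3 + 4))*(-23) = (-67 + √1)*(-23) = (-67 + 1)*(-23) = -66*(-23) = 1518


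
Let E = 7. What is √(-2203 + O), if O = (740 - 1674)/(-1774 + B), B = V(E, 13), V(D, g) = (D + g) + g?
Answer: I*√6675845349/1741 ≈ 46.93*I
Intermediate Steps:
V(D, g) = D + 2*g
B = 33 (B = 7 + 2*13 = 7 + 26 = 33)
O = 934/1741 (O = (740 - 1674)/(-1774 + 33) = -934/(-1741) = -934*(-1/1741) = 934/1741 ≈ 0.53647)
√(-2203 + O) = √(-2203 + 934/1741) = √(-3834489/1741) = I*√6675845349/1741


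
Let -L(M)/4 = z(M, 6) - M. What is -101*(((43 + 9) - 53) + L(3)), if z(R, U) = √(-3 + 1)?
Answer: -1111 + 404*I*√2 ≈ -1111.0 + 571.34*I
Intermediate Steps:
z(R, U) = I*√2 (z(R, U) = √(-2) = I*√2)
L(M) = 4*M - 4*I*√2 (L(M) = -4*(I*√2 - M) = -4*(-M + I*√2) = 4*M - 4*I*√2)
-101*(((43 + 9) - 53) + L(3)) = -101*(((43 + 9) - 53) + (4*3 - 4*I*√2)) = -101*((52 - 53) + (12 - 4*I*√2)) = -101*(-1 + (12 - 4*I*√2)) = -101*(11 - 4*I*√2) = -1111 + 404*I*√2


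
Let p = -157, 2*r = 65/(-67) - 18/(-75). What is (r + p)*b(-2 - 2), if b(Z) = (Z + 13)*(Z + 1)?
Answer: 14233671/3350 ≈ 4248.9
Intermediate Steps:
b(Z) = (1 + Z)*(13 + Z) (b(Z) = (13 + Z)*(1 + Z) = (1 + Z)*(13 + Z))
r = -1223/3350 (r = (65/(-67) - 18/(-75))/2 = (65*(-1/67) - 18*(-1/75))/2 = (-65/67 + 6/25)/2 = (½)*(-1223/1675) = -1223/3350 ≈ -0.36507)
(r + p)*b(-2 - 2) = (-1223/3350 - 157)*(13 + (-2 - 2)² + 14*(-2 - 2)) = -527173*(13 + (-4)² + 14*(-4))/3350 = -527173*(13 + 16 - 56)/3350 = -527173/3350*(-27) = 14233671/3350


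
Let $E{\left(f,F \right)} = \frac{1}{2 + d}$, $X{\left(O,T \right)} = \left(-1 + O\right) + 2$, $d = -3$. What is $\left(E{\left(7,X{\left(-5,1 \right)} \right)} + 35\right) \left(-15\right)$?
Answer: $-510$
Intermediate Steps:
$X{\left(O,T \right)} = 1 + O$
$E{\left(f,F \right)} = -1$ ($E{\left(f,F \right)} = \frac{1}{2 - 3} = \frac{1}{-1} = -1$)
$\left(E{\left(7,X{\left(-5,1 \right)} \right)} + 35\right) \left(-15\right) = \left(-1 + 35\right) \left(-15\right) = 34 \left(-15\right) = -510$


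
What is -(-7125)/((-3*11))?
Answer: -2375/11 ≈ -215.91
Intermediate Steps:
-(-7125)/((-3*11)) = -(-7125)/(-33) = -(-7125)*(-1)/33 = -19*125/11 = -2375/11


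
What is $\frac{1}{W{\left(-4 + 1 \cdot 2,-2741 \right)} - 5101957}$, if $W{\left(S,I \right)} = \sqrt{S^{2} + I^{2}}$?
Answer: $- \frac{5101957}{26029957716764} - \frac{\sqrt{7513085}}{26029957716764} \approx -1.9611 \cdot 10^{-7}$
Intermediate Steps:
$W{\left(S,I \right)} = \sqrt{I^{2} + S^{2}}$
$\frac{1}{W{\left(-4 + 1 \cdot 2,-2741 \right)} - 5101957} = \frac{1}{\sqrt{\left(-2741\right)^{2} + \left(-4 + 1 \cdot 2\right)^{2}} - 5101957} = \frac{1}{\sqrt{7513081 + \left(-4 + 2\right)^{2}} - 5101957} = \frac{1}{\sqrt{7513081 + \left(-2\right)^{2}} - 5101957} = \frac{1}{\sqrt{7513081 + 4} - 5101957} = \frac{1}{\sqrt{7513085} - 5101957} = \frac{1}{-5101957 + \sqrt{7513085}}$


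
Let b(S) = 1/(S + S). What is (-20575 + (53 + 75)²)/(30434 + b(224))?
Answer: -625856/4544811 ≈ -0.13771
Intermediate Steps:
b(S) = 1/(2*S)
(-20575 + (53 + 75)²)/(30434 + b(224)) = (-20575 + (53 + 75)²)/(30434 + (½)/224) = (-20575 + 128²)/(30434 + (½)*(1/224)) = (-20575 + 16384)/(30434 + 1/448) = -4191/13634433/448 = -4191*448/13634433 = -625856/4544811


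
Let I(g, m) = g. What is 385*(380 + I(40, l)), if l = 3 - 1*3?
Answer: 161700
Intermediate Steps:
l = 0 (l = 3 - 3 = 0)
385*(380 + I(40, l)) = 385*(380 + 40) = 385*420 = 161700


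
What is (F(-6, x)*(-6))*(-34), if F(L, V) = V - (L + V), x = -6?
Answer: 1224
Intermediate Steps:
F(L, V) = -L (F(L, V) = V + (-L - V) = -L)
(F(-6, x)*(-6))*(-34) = (-1*(-6)*(-6))*(-34) = (6*(-6))*(-34) = -36*(-34) = 1224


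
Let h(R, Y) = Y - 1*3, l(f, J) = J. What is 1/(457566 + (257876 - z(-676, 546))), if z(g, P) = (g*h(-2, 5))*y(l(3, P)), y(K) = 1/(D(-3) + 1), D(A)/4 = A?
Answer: 11/7868510 ≈ 1.3980e-6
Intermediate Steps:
D(A) = 4*A
y(K) = -1/11 (y(K) = 1/(4*(-3) + 1) = 1/(-12 + 1) = 1/(-11) = -1/11)
h(R, Y) = -3 + Y (h(R, Y) = Y - 3 = -3 + Y)
z(g, P) = -2*g/11 (z(g, P) = (g*(-3 + 5))*(-1/11) = (g*2)*(-1/11) = (2*g)*(-1/11) = -2*g/11)
1/(457566 + (257876 - z(-676, 546))) = 1/(457566 + (257876 - (-2)*(-676)/11)) = 1/(457566 + (257876 - 1*1352/11)) = 1/(457566 + (257876 - 1352/11)) = 1/(457566 + 2835284/11) = 1/(7868510/11) = 11/7868510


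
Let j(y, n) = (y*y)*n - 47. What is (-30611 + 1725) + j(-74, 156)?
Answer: 825323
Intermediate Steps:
j(y, n) = -47 + n*y² (j(y, n) = y²*n - 47 = n*y² - 47 = -47 + n*y²)
(-30611 + 1725) + j(-74, 156) = (-30611 + 1725) + (-47 + 156*(-74)²) = -28886 + (-47 + 156*5476) = -28886 + (-47 + 854256) = -28886 + 854209 = 825323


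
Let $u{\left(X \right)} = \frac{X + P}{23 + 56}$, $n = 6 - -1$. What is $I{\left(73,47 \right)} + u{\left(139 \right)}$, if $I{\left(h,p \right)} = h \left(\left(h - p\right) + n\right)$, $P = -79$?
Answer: $\frac{190371}{79} \approx 2409.8$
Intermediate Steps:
$n = 7$ ($n = 6 + 1 = 7$)
$I{\left(h,p \right)} = h \left(7 + h - p\right)$ ($I{\left(h,p \right)} = h \left(\left(h - p\right) + 7\right) = h \left(7 + h - p\right)$)
$u{\left(X \right)} = -1 + \frac{X}{79}$ ($u{\left(X \right)} = \frac{X - 79}{23 + 56} = \frac{-79 + X}{79} = \left(-79 + X\right) \frac{1}{79} = -1 + \frac{X}{79}$)
$I{\left(73,47 \right)} + u{\left(139 \right)} = 73 \left(7 + 73 - 47\right) + \left(-1 + \frac{1}{79} \cdot 139\right) = 73 \left(7 + 73 - 47\right) + \left(-1 + \frac{139}{79}\right) = 73 \cdot 33 + \frac{60}{79} = 2409 + \frac{60}{79} = \frac{190371}{79}$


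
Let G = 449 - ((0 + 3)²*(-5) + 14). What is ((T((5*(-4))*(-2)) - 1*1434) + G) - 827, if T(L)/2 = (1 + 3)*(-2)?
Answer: -1797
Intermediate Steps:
T(L) = -16 (T(L) = 2*((1 + 3)*(-2)) = 2*(4*(-2)) = 2*(-8) = -16)
G = 480 (G = 449 - (3²*(-5) + 14) = 449 - (9*(-5) + 14) = 449 - (-45 + 14) = 449 - 1*(-31) = 449 + 31 = 480)
((T((5*(-4))*(-2)) - 1*1434) + G) - 827 = ((-16 - 1*1434) + 480) - 827 = ((-16 - 1434) + 480) - 827 = (-1450 + 480) - 827 = -970 - 827 = -1797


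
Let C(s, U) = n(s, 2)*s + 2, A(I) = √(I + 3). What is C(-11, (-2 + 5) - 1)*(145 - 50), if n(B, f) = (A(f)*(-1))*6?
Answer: 190 + 6270*√5 ≈ 14210.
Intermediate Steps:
A(I) = √(3 + I)
n(B, f) = -6*√(3 + f) (n(B, f) = (√(3 + f)*(-1))*6 = -√(3 + f)*6 = -6*√(3 + f))
C(s, U) = 2 - 6*s*√5 (C(s, U) = (-6*√(3 + 2))*s + 2 = (-6*√5)*s + 2 = -6*s*√5 + 2 = 2 - 6*s*√5)
C(-11, (-2 + 5) - 1)*(145 - 50) = (2 - 6*(-11)*√5)*(145 - 50) = (2 + 66*√5)*95 = 190 + 6270*√5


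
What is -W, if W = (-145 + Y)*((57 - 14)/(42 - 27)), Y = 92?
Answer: 2279/15 ≈ 151.93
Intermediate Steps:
W = -2279/15 (W = (-145 + 92)*((57 - 14)/(42 - 27)) = -2279/15 ≈ -151.93)
-W = -1*(-2279/15) = 2279/15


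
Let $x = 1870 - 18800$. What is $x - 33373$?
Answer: $-50303$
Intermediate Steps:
$x = -16930$
$x - 33373 = -16930 - 33373 = -50303$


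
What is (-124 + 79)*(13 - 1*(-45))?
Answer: -2610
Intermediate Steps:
(-124 + 79)*(13 - 1*(-45)) = -45*(13 + 45) = -45*58 = -2610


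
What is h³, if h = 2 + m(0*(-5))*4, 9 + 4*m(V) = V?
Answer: -343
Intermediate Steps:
m(V) = -9/4 + V/4
h = -7 (h = 2 + (-9/4 + (0*(-5))/4)*4 = 2 + (-9/4 + (¼)*0)*4 = 2 + (-9/4 + 0)*4 = 2 - 9/4*4 = 2 - 9 = -7)
h³ = (-7)³ = -343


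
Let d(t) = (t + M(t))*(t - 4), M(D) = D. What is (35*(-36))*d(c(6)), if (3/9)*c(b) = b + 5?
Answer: -2411640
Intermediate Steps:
c(b) = 15 + 3*b (c(b) = 3*(b + 5) = 3*(5 + b) = 15 + 3*b)
d(t) = 2*t*(-4 + t) (d(t) = (t + t)*(t - 4) = (2*t)*(-4 + t) = 2*t*(-4 + t))
(35*(-36))*d(c(6)) = (35*(-36))*(2*(15 + 3*6)*(-4 + (15 + 3*6))) = -2520*(15 + 18)*(-4 + (15 + 18)) = -2520*33*(-4 + 33) = -2520*33*29 = -1260*1914 = -2411640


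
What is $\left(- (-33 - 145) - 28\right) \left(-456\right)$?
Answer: $-68400$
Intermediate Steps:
$\left(- (-33 - 145) - 28\right) \left(-456\right) = \left(\left(-1\right) \left(-178\right) - 28\right) \left(-456\right) = \left(178 - 28\right) \left(-456\right) = 150 \left(-456\right) = -68400$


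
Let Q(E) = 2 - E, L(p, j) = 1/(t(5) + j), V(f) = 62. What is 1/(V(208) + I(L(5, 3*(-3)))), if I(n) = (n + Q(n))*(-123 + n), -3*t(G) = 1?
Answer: -14/2579 ≈ -0.0054285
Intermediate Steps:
t(G) = -⅓ (t(G) = -⅓*1 = -⅓)
L(p, j) = 1/(-⅓ + j)
I(n) = -246 + 2*n (I(n) = (n + (2 - n))*(-123 + n) = 2*(-123 + n) = -246 + 2*n)
1/(V(208) + I(L(5, 3*(-3)))) = 1/(62 + (-246 + 2*(3/(-1 + 3*(3*(-3)))))) = 1/(62 + (-246 + 2*(3/(-1 + 3*(-9))))) = 1/(62 + (-246 + 2*(3/(-1 - 27)))) = 1/(62 + (-246 + 2*(3/(-28)))) = 1/(62 + (-246 + 2*(3*(-1/28)))) = 1/(62 + (-246 + 2*(-3/28))) = 1/(62 + (-246 - 3/14)) = 1/(62 - 3447/14) = 1/(-2579/14) = -14/2579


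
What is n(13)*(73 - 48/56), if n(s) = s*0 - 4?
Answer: -2020/7 ≈ -288.57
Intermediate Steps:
n(s) = -4 (n(s) = 0 - 4 = -4)
n(13)*(73 - 48/56) = -4*(73 - 48/56) = -4*(73 - 48*1/56) = -4*(73 - 6/7) = -4*505/7 = -2020/7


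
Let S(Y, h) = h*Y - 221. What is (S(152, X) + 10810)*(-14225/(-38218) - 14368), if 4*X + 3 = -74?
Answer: -43379057921/394 ≈ -1.1010e+8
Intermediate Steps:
X = -77/4 (X = -3/4 + (1/4)*(-74) = -3/4 - 37/2 = -77/4 ≈ -19.250)
S(Y, h) = -221 + Y*h (S(Y, h) = Y*h - 221 = -221 + Y*h)
(S(152, X) + 10810)*(-14225/(-38218) - 14368) = ((-221 + 152*(-77/4)) + 10810)*(-14225/(-38218) - 14368) = ((-221 - 2926) + 10810)*(-14225*(-1/38218) - 14368) = (-3147 + 10810)*(14225/38218 - 14368) = 7663*(-549101999/38218) = -43379057921/394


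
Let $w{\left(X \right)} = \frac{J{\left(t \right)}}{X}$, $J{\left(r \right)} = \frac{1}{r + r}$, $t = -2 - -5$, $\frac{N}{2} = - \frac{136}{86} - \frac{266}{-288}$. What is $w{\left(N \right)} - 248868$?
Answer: $- \frac{1013639880}{4073} \approx -2.4887 \cdot 10^{5}$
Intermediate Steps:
$N = - \frac{4073}{3096}$ ($N = 2 \left(- \frac{136}{86} - \frac{266}{-288}\right) = 2 \left(\left(-136\right) \frac{1}{86} - - \frac{133}{144}\right) = 2 \left(- \frac{68}{43} + \frac{133}{144}\right) = 2 \left(- \frac{4073}{6192}\right) = - \frac{4073}{3096} \approx -1.3156$)
$t = 3$ ($t = -2 + 5 = 3$)
$J{\left(r \right)} = \frac{1}{2 r}$
$w{\left(X \right)} = \frac{1}{6 X}$ ($w{\left(X \right)} = \frac{\frac{1}{2} \cdot \frac{1}{3}}{X} = \frac{1}{6 X}$)
$w{\left(N \right)} - 248868 = \frac{1}{6 \left(- \frac{4073}{3096}\right)} - 248868 = \frac{1}{6} \left(- \frac{3096}{4073}\right) - 248868 = - \frac{516}{4073} - 248868 = - \frac{1013639880}{4073}$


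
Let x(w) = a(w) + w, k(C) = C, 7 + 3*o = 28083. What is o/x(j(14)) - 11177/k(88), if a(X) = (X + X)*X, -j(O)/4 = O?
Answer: -25744751/205128 ≈ -125.51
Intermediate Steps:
o = 28076/3 (o = -7/3 + (⅓)*28083 = -7/3 + 9361 = 28076/3 ≈ 9358.7)
j(O) = -4*O
a(X) = 2*X² (a(X) = (2*X)*X = 2*X²)
x(w) = w + 2*w² (x(w) = 2*w² + w = w + 2*w²)
o/x(j(14)) - 11177/k(88) = 28076/(3*(((-4*14)*(1 + 2*(-4*14))))) - 11177/88 = 28076/(3*((-56*(1 + 2*(-56))))) - 11177*1/88 = 28076/(3*((-56*(1 - 112)))) - 11177/88 = 28076/(3*((-56*(-111)))) - 11177/88 = (28076/3)/6216 - 11177/88 = (28076/3)*(1/6216) - 11177/88 = 7019/4662 - 11177/88 = -25744751/205128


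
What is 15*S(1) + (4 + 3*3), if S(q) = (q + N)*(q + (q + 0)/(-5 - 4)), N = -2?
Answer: -1/3 ≈ -0.33333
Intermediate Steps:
S(q) = 8*q*(-2 + q)/9 (S(q) = (q - 2)*(q + (q + 0)/(-5 - 4)) = (-2 + q)*(q + q/(-9)) = (-2 + q)*(q + q*(-1/9)) = (-2 + q)*(q - q/9) = (-2 + q)*(8*q/9) = 8*q*(-2 + q)/9)
15*S(1) + (4 + 3*3) = 15*((8/9)*1*(-2 + 1)) + (4 + 3*3) = 15*((8/9)*1*(-1)) + (4 + 9) = 15*(-8/9) + 13 = -40/3 + 13 = -1/3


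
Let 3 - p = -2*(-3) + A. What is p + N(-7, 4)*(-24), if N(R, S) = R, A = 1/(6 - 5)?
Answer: 164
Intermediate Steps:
A = 1 (A = 1/1 = 1)
p = -4 (p = 3 - (-2*(-3) + 1) = 3 - (6 + 1) = 3 - 1*7 = 3 - 7 = -4)
p + N(-7, 4)*(-24) = -4 - 7*(-24) = -4 + 168 = 164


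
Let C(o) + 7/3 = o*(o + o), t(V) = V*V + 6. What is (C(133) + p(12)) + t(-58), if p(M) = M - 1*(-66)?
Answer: 116471/3 ≈ 38824.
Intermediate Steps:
p(M) = 66 + M (p(M) = M + 66 = 66 + M)
t(V) = 6 + V² (t(V) = V² + 6 = 6 + V²)
C(o) = -7/3 + 2*o² (C(o) = -7/3 + o*(o + o) = -7/3 + o*(2*o) = -7/3 + 2*o²)
(C(133) + p(12)) + t(-58) = ((-7/3 + 2*133²) + (66 + 12)) + (6 + (-58)²) = ((-7/3 + 2*17689) + 78) + (6 + 3364) = ((-7/3 + 35378) + 78) + 3370 = (106127/3 + 78) + 3370 = 106361/3 + 3370 = 116471/3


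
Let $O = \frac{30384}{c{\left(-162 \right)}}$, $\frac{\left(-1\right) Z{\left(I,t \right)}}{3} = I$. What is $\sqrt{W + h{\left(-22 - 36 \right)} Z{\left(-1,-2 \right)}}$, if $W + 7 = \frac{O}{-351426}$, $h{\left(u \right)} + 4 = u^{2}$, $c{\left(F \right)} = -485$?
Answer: $\frac{\sqrt{8128447343589847265}}{28406935} \approx 100.36$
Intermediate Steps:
$Z{\left(I,t \right)} = - 3 I$
$O = - \frac{30384}{485}$ ($O = \frac{30384}{-485} = 30384 \left(- \frac{1}{485}\right) = - \frac{30384}{485} \approx -62.647$)
$h{\left(u \right)} = -4 + u^{2}$
$W = - \frac{198843481}{28406935}$ ($W = -7 - \frac{30384}{485 \left(-351426\right)} = -7 - - \frac{5064}{28406935} = -7 + \frac{5064}{28406935} = - \frac{198843481}{28406935} \approx -6.9998$)
$\sqrt{W + h{\left(-22 - 36 \right)} Z{\left(-1,-2 \right)}} = \sqrt{- \frac{198843481}{28406935} + \left(-4 + \left(-22 - 36\right)^{2}\right) \left(\left(-3\right) \left(-1\right)\right)} = \sqrt{- \frac{198843481}{28406935} + \left(-4 + \left(-22 - 36\right)^{2}\right) 3} = \sqrt{- \frac{198843481}{28406935} + \left(-4 + \left(-58\right)^{2}\right) 3} = \sqrt{- \frac{198843481}{28406935} + \left(-4 + 3364\right) 3} = \sqrt{- \frac{198843481}{28406935} + 3360 \cdot 3} = \sqrt{- \frac{198843481}{28406935} + 10080} = \sqrt{\frac{286143061319}{28406935}} = \frac{\sqrt{8128447343589847265}}{28406935}$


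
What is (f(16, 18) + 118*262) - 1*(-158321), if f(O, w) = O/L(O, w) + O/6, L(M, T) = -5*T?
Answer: 8515777/45 ≈ 1.8924e+5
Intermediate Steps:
f(O, w) = O/6 - O/(5*w) (f(O, w) = O/((-5*w)) + O/6 = O*(-1/(5*w)) + O*(1/6) = -O/(5*w) + O/6 = O/6 - O/(5*w))
(f(16, 18) + 118*262) - 1*(-158321) = (((1/6)*16 - 1/5*16/18) + 118*262) - 1*(-158321) = ((8/3 - 1/5*16*1/18) + 30916) + 158321 = ((8/3 - 8/45) + 30916) + 158321 = (112/45 + 30916) + 158321 = 1391332/45 + 158321 = 8515777/45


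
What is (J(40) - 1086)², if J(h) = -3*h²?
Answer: 34644996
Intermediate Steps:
(J(40) - 1086)² = (-3*40² - 1086)² = (-3*1600 - 1086)² = (-4800 - 1086)² = (-5886)² = 34644996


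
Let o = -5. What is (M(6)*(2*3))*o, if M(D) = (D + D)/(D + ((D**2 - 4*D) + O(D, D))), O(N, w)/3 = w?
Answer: -10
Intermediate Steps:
O(N, w) = 3*w
M(D) = 2/D (M(D) = (D + D)/(D + ((D**2 - 4*D) + 3*D)) = (2*D)/(D + (D**2 - D)) = (2*D)/(D**2) = (2*D)/D**2 = 2/D)
(M(6)*(2*3))*o = ((2/6)*(2*3))*(-5) = ((2*(1/6))*6)*(-5) = ((1/3)*6)*(-5) = 2*(-5) = -10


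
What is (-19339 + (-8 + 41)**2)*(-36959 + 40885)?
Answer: -71649500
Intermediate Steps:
(-19339 + (-8 + 41)**2)*(-36959 + 40885) = (-19339 + 33**2)*3926 = (-19339 + 1089)*3926 = -18250*3926 = -71649500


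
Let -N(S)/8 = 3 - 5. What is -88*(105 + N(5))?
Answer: -10648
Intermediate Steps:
N(S) = 16 (N(S) = -8*(3 - 5) = -8*(-2) = 16)
-88*(105 + N(5)) = -88*(105 + 16) = -88*121 = -10648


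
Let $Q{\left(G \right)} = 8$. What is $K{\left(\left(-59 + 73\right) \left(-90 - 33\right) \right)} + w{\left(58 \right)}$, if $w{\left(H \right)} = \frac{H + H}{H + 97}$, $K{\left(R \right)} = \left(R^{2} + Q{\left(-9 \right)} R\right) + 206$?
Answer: $\frac{457515786}{155} \approx 2.9517 \cdot 10^{6}$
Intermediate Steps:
$K{\left(R \right)} = 206 + R^{2} + 8 R$ ($K{\left(R \right)} = \left(R^{2} + 8 R\right) + 206 = 206 + R^{2} + 8 R$)
$w{\left(H \right)} = \frac{2 H}{97 + H}$
$K{\left(\left(-59 + 73\right) \left(-90 - 33\right) \right)} + w{\left(58 \right)} = \left(206 + \left(\left(-59 + 73\right) \left(-90 - 33\right)\right)^{2} + 8 \left(-59 + 73\right) \left(-90 - 33\right)\right) + 2 \cdot 58 \frac{1}{97 + 58} = \left(206 + \left(14 \left(-123\right)\right)^{2} + 8 \cdot 14 \left(-123\right)\right) + 2 \cdot 58 \cdot \frac{1}{155} = \left(206 + \left(-1722\right)^{2} + 8 \left(-1722\right)\right) + 2 \cdot 58 \cdot \frac{1}{155} = \left(206 + 2965284 - 13776\right) + \frac{116}{155} = 2951714 + \frac{116}{155} = \frac{457515786}{155}$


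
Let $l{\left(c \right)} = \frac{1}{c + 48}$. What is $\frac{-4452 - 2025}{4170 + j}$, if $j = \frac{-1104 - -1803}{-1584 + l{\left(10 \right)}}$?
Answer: $- \frac{198349489}{127687176} \approx -1.5534$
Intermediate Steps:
$l{\left(c \right)} = \frac{1}{48 + c}$
$j = - \frac{40542}{91871}$ ($j = \frac{-1104 - -1803}{-1584 + \frac{1}{48 + 10}} = \frac{-1104 + 1803}{-1584 + \frac{1}{58}} = \frac{699}{-1584 + \frac{1}{58}} = \frac{699}{- \frac{91871}{58}} = 699 \left(- \frac{58}{91871}\right) = - \frac{40542}{91871} \approx -0.44129$)
$\frac{-4452 - 2025}{4170 + j} = \frac{-4452 - 2025}{4170 - \frac{40542}{91871}} = - \frac{6477}{\frac{383061528}{91871}} = \left(-6477\right) \frac{91871}{383061528} = - \frac{198349489}{127687176}$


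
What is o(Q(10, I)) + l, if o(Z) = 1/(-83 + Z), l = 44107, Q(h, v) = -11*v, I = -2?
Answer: 2690526/61 ≈ 44107.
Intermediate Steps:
o(Q(10, I)) + l = 1/(-83 - 11*(-2)) + 44107 = 1/(-83 + 22) + 44107 = 1/(-61) + 44107 = -1/61 + 44107 = 2690526/61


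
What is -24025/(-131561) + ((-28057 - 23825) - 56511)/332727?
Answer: -2088841766/14591298949 ≈ -0.14316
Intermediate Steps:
-24025/(-131561) + ((-28057 - 23825) - 56511)/332727 = -24025*(-1/131561) + (-51882 - 56511)*(1/332727) = 24025/131561 - 108393*1/332727 = 24025/131561 - 36131/110909 = -2088841766/14591298949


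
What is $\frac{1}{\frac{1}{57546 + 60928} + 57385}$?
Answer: $\frac{118474}{6798630491} \approx 1.7426 \cdot 10^{-5}$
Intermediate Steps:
$\frac{1}{\frac{1}{57546 + 60928} + 57385} = \frac{1}{\frac{1}{118474} + 57385} = \frac{1}{\frac{6798630491}{118474}} = \frac{118474}{6798630491}$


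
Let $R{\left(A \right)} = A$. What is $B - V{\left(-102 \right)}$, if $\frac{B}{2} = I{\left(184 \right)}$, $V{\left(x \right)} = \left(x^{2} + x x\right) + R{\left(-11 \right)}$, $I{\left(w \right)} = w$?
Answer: $-20429$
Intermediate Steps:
$V{\left(x \right)} = -11 + 2 x^{2}$ ($V{\left(x \right)} = \left(x^{2} + x x\right) - 11 = \left(x^{2} + x^{2}\right) - 11 = 2 x^{2} - 11 = -11 + 2 x^{2}$)
$B = 368$ ($B = 2 \cdot 184 = 368$)
$B - V{\left(-102 \right)} = 368 - \left(-11 + 2 \left(-102\right)^{2}\right) = 368 - \left(-11 + 2 \cdot 10404\right) = 368 - \left(-11 + 20808\right) = 368 - 20797 = -20429$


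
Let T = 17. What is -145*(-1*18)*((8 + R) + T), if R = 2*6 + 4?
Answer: 107010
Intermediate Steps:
R = 16 (R = 12 + 4 = 16)
-145*(-1*18)*((8 + R) + T) = -145*(-1*18)*((8 + 16) + 17) = -(-2610)*(24 + 17) = -(-2610)*41 = -145*(-738) = 107010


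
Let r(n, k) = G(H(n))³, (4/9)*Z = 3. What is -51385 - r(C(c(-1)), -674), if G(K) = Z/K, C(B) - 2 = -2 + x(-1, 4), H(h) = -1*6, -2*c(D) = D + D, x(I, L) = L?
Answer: -26308391/512 ≈ -51384.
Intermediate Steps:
Z = 27/4 (Z = (9/4)*3 = 27/4 ≈ 6.7500)
c(D) = -D (c(D) = -(D + D)/2 = -D)
H(h) = -6
C(B) = 4 (C(B) = 2 + (-2 + 4) = 2 + 2 = 4)
G(K) = 27/(4*K)
r(n, k) = -729/512 (r(n, k) = ((27/4)/(-6))³ = ((27/4)*(-⅙))³ = (-9/8)³ = -729/512)
-51385 - r(C(c(-1)), -674) = -51385 - 1*(-729/512) = -51385 + 729/512 = -26308391/512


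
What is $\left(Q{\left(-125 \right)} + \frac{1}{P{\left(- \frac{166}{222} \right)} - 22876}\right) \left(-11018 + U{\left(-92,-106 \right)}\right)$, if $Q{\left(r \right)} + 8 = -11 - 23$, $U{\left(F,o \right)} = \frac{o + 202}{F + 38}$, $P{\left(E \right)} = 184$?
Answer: $\frac{47261540285}{102114} \approx 4.6283 \cdot 10^{5}$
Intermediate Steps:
$U{\left(F,o \right)} = \frac{202 + o}{38 + F}$
$Q{\left(r \right)} = -42$ ($Q{\left(r \right)} = -8 - 34 = -42$)
$\left(Q{\left(-125 \right)} + \frac{1}{P{\left(- \frac{166}{222} \right)} - 22876}\right) \left(-11018 + U{\left(-92,-106 \right)}\right) = \left(-42 + \frac{1}{184 - 22876}\right) \left(-11018 + \frac{202 - 106}{38 - 92}\right) = \left(-42 + \frac{1}{-22692}\right) \left(-11018 + \frac{1}{-54} \cdot 96\right) = \left(-42 - \frac{1}{22692}\right) \left(-11018 - \frac{16}{9}\right) = - \frac{953065 \left(-11018 - \frac{16}{9}\right)}{22692} = \left(- \frac{953065}{22692}\right) \left(- \frac{99178}{9}\right) = \frac{47261540285}{102114}$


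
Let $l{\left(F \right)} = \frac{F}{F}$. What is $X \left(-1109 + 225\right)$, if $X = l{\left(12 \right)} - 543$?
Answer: $479128$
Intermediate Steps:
$l{\left(F \right)} = 1$
$X = -542$ ($X = 1 - 543 = -542$)
$X \left(-1109 + 225\right) = - 542 \left(-1109 + 225\right) = \left(-542\right) \left(-884\right) = 479128$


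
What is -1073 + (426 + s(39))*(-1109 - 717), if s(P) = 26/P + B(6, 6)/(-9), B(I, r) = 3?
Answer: -2338673/3 ≈ -7.7956e+5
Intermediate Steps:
s(P) = -⅓ + 26/P (s(P) = 26/P + 3/(-9) = 26/P + 3*(-⅑) = 26/P - ⅓ = -⅓ + 26/P)
-1073 + (426 + s(39))*(-1109 - 717) = -1073 + (426 + (⅓)*(78 - 1*39)/39)*(-1109 - 717) = -1073 + (426 + (⅓)*(1/39)*(78 - 39))*(-1826) = -1073 + (426 + (⅓)*(1/39)*39)*(-1826) = -1073 + (426 + ⅓)*(-1826) = -1073 + (1279/3)*(-1826) = -1073 - 2335454/3 = -2338673/3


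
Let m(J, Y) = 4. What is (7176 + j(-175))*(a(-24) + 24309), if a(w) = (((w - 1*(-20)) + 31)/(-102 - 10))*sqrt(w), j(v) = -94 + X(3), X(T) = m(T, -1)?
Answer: 172253574 - 95661*I*sqrt(6)/28 ≈ 1.7225e+8 - 8368.6*I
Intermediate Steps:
X(T) = 4
j(v) = -90 (j(v) = -94 + 4 = -90)
a(w) = sqrt(w)*(-51/112 - w/112) (a(w) = (((w + 20) + 31)/(-112))*sqrt(w) = (((20 + w) + 31)*(-1/112))*sqrt(w) = ((51 + w)*(-1/112))*sqrt(w) = (-51/112 - w/112)*sqrt(w) = sqrt(w)*(-51/112 - w/112))
(7176 + j(-175))*(a(-24) + 24309) = (7176 - 90)*(sqrt(-24)*(-51 - 1*(-24))/112 + 24309) = 7086*((2*I*sqrt(6))*(-51 + 24)/112 + 24309) = 7086*((1/112)*(2*I*sqrt(6))*(-27) + 24309) = 7086*(-27*I*sqrt(6)/56 + 24309) = 7086*(24309 - 27*I*sqrt(6)/56) = 172253574 - 95661*I*sqrt(6)/28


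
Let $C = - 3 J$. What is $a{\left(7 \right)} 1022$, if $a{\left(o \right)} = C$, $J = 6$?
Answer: $-18396$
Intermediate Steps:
$C = -18$ ($C = \left(-3\right) 6 = -18$)
$a{\left(o \right)} = -18$
$a{\left(7 \right)} 1022 = \left(-18\right) 1022 = -18396$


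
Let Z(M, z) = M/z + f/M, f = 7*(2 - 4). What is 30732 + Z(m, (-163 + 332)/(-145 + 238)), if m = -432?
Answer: 1113164095/36504 ≈ 30494.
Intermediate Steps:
f = -14 (f = 7*(-2) = -14)
Z(M, z) = -14/M + M/z (Z(M, z) = M/z - 14/M = -14/M + M/z)
30732 + Z(m, (-163 + 332)/(-145 + 238)) = 30732 + (-14/(-432) - 432*(-145 + 238)/(-163 + 332)) = 30732 + (-14*(-1/432) - 432/(169/93)) = 30732 + (7/216 - 432/(169*(1/93))) = 30732 + (7/216 - 432/169/93) = 30732 + (7/216 - 432*93/169) = 30732 + (7/216 - 40176/169) = 30732 - 8676833/36504 = 1113164095/36504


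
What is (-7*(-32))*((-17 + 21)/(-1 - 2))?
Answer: -896/3 ≈ -298.67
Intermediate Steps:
(-7*(-32))*((-17 + 21)/(-1 - 2)) = 224*(4/(-3)) = 224*(4*(-⅓)) = 224*(-4/3) = -896/3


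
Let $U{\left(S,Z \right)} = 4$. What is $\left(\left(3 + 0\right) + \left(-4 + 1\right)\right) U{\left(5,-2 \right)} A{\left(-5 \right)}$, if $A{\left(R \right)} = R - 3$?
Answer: $0$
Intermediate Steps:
$A{\left(R \right)} = -3 + R$
$\left(\left(3 + 0\right) + \left(-4 + 1\right)\right) U{\left(5,-2 \right)} A{\left(-5 \right)} = \left(\left(3 + 0\right) + \left(-4 + 1\right)\right) 4 \left(-3 - 5\right) = \left(3 - 3\right) 4 \left(-8\right) = 0 \cdot 4 \left(-8\right) = 0 \left(-8\right) = 0$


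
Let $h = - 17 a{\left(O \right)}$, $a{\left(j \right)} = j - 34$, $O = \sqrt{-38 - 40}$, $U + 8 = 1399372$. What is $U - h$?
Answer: $1398786 + 17 i \sqrt{78} \approx 1.3988 \cdot 10^{6} + 150.14 i$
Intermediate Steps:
$U = 1399364$ ($U = -8 + 1399372 = 1399364$)
$O = i \sqrt{78}$ ($O = \sqrt{-78} = i \sqrt{78} \approx 8.8318 i$)
$a{\left(j \right)} = -34 + j$
$h = 578 - 17 i \sqrt{78}$ ($h = - 17 \left(-34 + i \sqrt{78}\right) = 578 - 17 i \sqrt{78} \approx 578.0 - 150.14 i$)
$U - h = 1399364 - \left(578 - 17 i \sqrt{78}\right) = 1398786 + 17 i \sqrt{78}$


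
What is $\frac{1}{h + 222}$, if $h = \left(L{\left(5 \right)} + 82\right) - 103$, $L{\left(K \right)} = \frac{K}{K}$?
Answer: $\frac{1}{202} \approx 0.0049505$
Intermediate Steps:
$L{\left(K \right)} = 1$
$h = -20$ ($h = \left(1 + 82\right) - 103 = 83 - 103 = -20$)
$\frac{1}{h + 222} = \frac{1}{-20 + 222} = \frac{1}{202}$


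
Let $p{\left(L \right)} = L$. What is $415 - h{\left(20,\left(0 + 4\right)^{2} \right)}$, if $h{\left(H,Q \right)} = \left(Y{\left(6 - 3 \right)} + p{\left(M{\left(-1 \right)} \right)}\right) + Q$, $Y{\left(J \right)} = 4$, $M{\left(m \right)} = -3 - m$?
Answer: $397$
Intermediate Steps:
$h{\left(H,Q \right)} = 2 + Q$ ($h{\left(H,Q \right)} = \left(4 - 2\right) + Q = 2 + Q$)
$415 - h{\left(20,\left(0 + 4\right)^{2} \right)} = 415 - \left(2 + \left(0 + 4\right)^{2}\right) = 415 - \left(2 + 4^{2}\right) = 415 - \left(2 + 16\right) = 415 - 18 = 397$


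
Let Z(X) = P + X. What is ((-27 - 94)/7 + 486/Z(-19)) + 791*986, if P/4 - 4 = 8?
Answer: 158324871/203 ≈ 7.7993e+5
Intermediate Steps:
P = 48 (P = 16 + 4*8 = 16 + 32 = 48)
Z(X) = 48 + X
((-27 - 94)/7 + 486/Z(-19)) + 791*986 = ((-27 - 94)/7 + 486/(48 - 19)) + 791*986 = (-121*⅐ + 486/29) + 779926 = (-121/7 + 486*(1/29)) + 779926 = (-121/7 + 486/29) + 779926 = -107/203 + 779926 = 158324871/203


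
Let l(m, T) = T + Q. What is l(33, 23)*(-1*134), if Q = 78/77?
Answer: -247766/77 ≈ -3217.7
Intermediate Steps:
Q = 78/77 (Q = 78*(1/77) = 78/77 ≈ 1.0130)
l(m, T) = 78/77 + T (l(m, T) = T + 78/77 = 78/77 + T)
l(33, 23)*(-1*134) = (78/77 + 23)*(-1*134) = (1849/77)*(-134) = -247766/77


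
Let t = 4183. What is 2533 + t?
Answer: 6716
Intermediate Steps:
2533 + t = 2533 + 4183 = 6716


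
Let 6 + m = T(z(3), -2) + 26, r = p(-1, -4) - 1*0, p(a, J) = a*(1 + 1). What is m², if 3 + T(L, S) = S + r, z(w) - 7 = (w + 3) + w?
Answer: 169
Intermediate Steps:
p(a, J) = 2*a (p(a, J) = a*2 = 2*a)
z(w) = 10 + 2*w (z(w) = 7 + ((w + 3) + w) = 7 + ((3 + w) + w) = 7 + (3 + 2*w) = 10 + 2*w)
r = -2 (r = 2*(-1) - 1*0 = -2 + 0 = -2)
T(L, S) = -5 + S (T(L, S) = -3 + (S - 2) = -3 + (-2 + S) = -5 + S)
m = 13 (m = -6 + ((-5 - 2) + 26) = -6 + (-7 + 26) = -6 + 19 = 13)
m² = 13² = 169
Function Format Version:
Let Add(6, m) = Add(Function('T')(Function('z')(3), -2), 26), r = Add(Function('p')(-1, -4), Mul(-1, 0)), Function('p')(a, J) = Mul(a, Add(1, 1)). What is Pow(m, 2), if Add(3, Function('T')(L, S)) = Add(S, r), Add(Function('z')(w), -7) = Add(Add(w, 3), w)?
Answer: 169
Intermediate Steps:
Function('p')(a, J) = Mul(2, a) (Function('p')(a, J) = Mul(a, 2) = Mul(2, a))
Function('z')(w) = Add(10, Mul(2, w)) (Function('z')(w) = Add(7, Add(Add(w, 3), w)) = Add(7, Add(Add(3, w), w)) = Add(7, Add(3, Mul(2, w))) = Add(10, Mul(2, w)))
r = -2 (r = Add(Mul(2, -1), Mul(-1, 0)) = Add(-2, 0) = -2)
Function('T')(L, S) = Add(-5, S) (Function('T')(L, S) = Add(-3, Add(S, -2)) = Add(-3, Add(-2, S)) = Add(-5, S))
m = 13 (m = Add(-6, Add(Add(-5, -2), 26)) = Add(-6, Add(-7, 26)) = Add(-6, 19) = 13)
Pow(m, 2) = Pow(13, 2) = 169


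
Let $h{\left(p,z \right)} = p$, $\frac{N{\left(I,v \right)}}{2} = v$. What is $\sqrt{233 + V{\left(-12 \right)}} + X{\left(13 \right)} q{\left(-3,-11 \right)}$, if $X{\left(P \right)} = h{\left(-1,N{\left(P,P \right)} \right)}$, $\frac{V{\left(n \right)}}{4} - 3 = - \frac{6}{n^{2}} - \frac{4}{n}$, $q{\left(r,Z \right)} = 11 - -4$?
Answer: $-15 + \frac{\sqrt{8862}}{6} \approx 0.6897$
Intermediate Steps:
$N{\left(I,v \right)} = 2 v$
$q{\left(r,Z \right)} = 15$ ($q{\left(r,Z \right)} = 11 + 4 = 15$)
$V{\left(n \right)} = 12 - \frac{24}{n^{2}} - \frac{16}{n}$ ($V{\left(n \right)} = 12 + 4 \left(- \frac{6}{n^{2}} - \frac{4}{n}\right) = 12 - \left(\frac{16}{n} + \frac{24}{n^{2}}\right) = 12 - \frac{24}{n^{2}} - \frac{16}{n}$)
$X{\left(P \right)} = -1$
$\sqrt{233 + V{\left(-12 \right)}} + X{\left(13 \right)} q{\left(-3,-11 \right)} = \sqrt{233 - \left(-12 - \frac{4}{3} + \frac{1}{6}\right)} - 15 = \sqrt{233 - - \frac{79}{6}} - 15 = \sqrt{233 + \left(12 - \frac{1}{6} + \frac{4}{3}\right)} - 15 = \sqrt{233 + \frac{79}{6}} - 15 = \sqrt{\frac{1477}{6}} - 15 = \frac{\sqrt{8862}}{6} - 15 = -15 + \frac{\sqrt{8862}}{6}$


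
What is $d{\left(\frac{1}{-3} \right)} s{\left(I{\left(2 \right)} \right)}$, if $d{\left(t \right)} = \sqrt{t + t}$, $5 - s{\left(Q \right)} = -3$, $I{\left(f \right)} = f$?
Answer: $\frac{8 i \sqrt{6}}{3} \approx 6.532 i$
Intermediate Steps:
$s{\left(Q \right)} = 8$ ($s{\left(Q \right)} = 5 - -3 = 5 + 3 = 8$)
$d{\left(t \right)} = \sqrt{2} \sqrt{t}$ ($d{\left(t \right)} = \sqrt{2 t} = \sqrt{2} \sqrt{t}$)
$d{\left(\frac{1}{-3} \right)} s{\left(I{\left(2 \right)} \right)} = \sqrt{2} \sqrt{\frac{1}{-3}} \cdot 8 = \sqrt{2} \sqrt{- \frac{1}{3}} \cdot 8 = \sqrt{2} \frac{i \sqrt{3}}{3} \cdot 8 = \frac{i \sqrt{6}}{3} \cdot 8 = \frac{8 i \sqrt{6}}{3}$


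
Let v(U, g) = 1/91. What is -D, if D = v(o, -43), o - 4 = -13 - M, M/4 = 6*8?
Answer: -1/91 ≈ -0.010989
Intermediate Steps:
M = 192 (M = 4*(6*8) = 4*48 = 192)
o = -201 (o = 4 + (-13 - 1*192) = 4 + (-13 - 192) = 4 - 205 = -201)
v(U, g) = 1/91
D = 1/91 ≈ 0.010989
-D = -1*1/91 = -1/91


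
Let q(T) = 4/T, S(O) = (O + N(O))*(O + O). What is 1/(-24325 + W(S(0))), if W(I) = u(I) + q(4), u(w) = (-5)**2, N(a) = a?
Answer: -1/24299 ≈ -4.1154e-5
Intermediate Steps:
u(w) = 25
S(O) = 4*O**2 (S(O) = (O + O)*(O + O) = (2*O)*(2*O) = 4*O**2)
W(I) = 26 (W(I) = 25 + 4/4 = 25 + 4*(1/4) = 25 + 1 = 26)
1/(-24325 + W(S(0))) = 1/(-24325 + 26) = 1/(-24299) = -1/24299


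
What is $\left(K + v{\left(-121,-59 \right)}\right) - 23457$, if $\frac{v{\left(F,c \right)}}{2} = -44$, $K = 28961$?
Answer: $5416$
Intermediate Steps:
$v{\left(F,c \right)} = -88$ ($v{\left(F,c \right)} = 2 \left(-44\right) = -88$)
$\left(K + v{\left(-121,-59 \right)}\right) - 23457 = \left(28961 - 88\right) - 23457 = 28873 - 23457 = 5416$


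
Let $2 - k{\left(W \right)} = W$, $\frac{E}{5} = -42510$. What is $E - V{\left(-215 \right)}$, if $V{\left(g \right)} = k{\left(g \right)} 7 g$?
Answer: $114035$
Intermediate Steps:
$E = -212550$ ($E = 5 \left(-42510\right) = -212550$)
$k{\left(W \right)} = 2 - W$
$V{\left(g \right)} = g \left(14 - 7 g\right)$ ($V{\left(g \right)} = \left(2 - g\right) 7 g = \left(14 - 7 g\right) g = g \left(14 - 7 g\right)$)
$E - V{\left(-215 \right)} = -212550 - 7 \left(-215\right) \left(2 - -215\right) = -212550 - 7 \left(-215\right) \left(2 + 215\right) = -212550 - 7 \left(-215\right) 217 = -212550 - -326585 = -212550 + 326585 = 114035$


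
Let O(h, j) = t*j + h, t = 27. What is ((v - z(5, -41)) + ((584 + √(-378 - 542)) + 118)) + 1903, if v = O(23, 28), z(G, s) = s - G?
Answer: 3430 + 2*I*√230 ≈ 3430.0 + 30.332*I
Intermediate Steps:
O(h, j) = h + 27*j (O(h, j) = 27*j + h = h + 27*j)
v = 779 (v = 23 + 27*28 = 23 + 756 = 779)
((v - z(5, -41)) + ((584 + √(-378 - 542)) + 118)) + 1903 = ((779 - (-41 - 1*5)) + ((584 + √(-378 - 542)) + 118)) + 1903 = ((779 - (-41 - 5)) + ((584 + √(-920)) + 118)) + 1903 = ((779 - 1*(-46)) + ((584 + 2*I*√230) + 118)) + 1903 = ((779 + 46) + (702 + 2*I*√230)) + 1903 = (825 + (702 + 2*I*√230)) + 1903 = (1527 + 2*I*√230) + 1903 = 3430 + 2*I*√230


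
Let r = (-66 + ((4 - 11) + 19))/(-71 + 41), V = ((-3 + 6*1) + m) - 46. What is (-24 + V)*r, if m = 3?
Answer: -576/5 ≈ -115.20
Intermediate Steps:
V = -40 (V = ((-3 + 6*1) + 3) - 46 = ((-3 + 6) + 3) - 46 = (3 + 3) - 46 = 6 - 46 = -40)
r = 9/5 (r = (-66 + (-7 + 19))/(-30) = (-66 + 12)*(-1/30) = -54*(-1/30) = 9/5 ≈ 1.8000)
(-24 + V)*r = (-24 - 40)*(9/5) = -64*9/5 = -576/5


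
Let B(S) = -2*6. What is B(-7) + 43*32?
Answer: 1364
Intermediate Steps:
B(S) = -12
B(-7) + 43*32 = -12 + 43*32 = -12 + 1376 = 1364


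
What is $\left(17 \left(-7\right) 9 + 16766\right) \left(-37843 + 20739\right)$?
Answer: $-268447280$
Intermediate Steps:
$\left(17 \left(-7\right) 9 + 16766\right) \left(-37843 + 20739\right) = \left(\left(-119\right) 9 + 16766\right) \left(-17104\right) = \left(-1071 + 16766\right) \left(-17104\right) = 15695 \left(-17104\right) = -268447280$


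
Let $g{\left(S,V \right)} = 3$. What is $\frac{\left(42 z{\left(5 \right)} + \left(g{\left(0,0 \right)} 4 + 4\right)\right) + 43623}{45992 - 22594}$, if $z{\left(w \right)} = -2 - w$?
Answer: $\frac{43345}{23398} \approx 1.8525$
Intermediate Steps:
$\frac{\left(42 z{\left(5 \right)} + \left(g{\left(0,0 \right)} 4 + 4\right)\right) + 43623}{45992 - 22594} = \frac{\left(42 \left(-2 - 5\right) + \left(3 \cdot 4 + 4\right)\right) + 43623}{45992 - 22594} = \frac{\left(42 \left(-2 - 5\right) + \left(12 + 4\right)\right) + 43623}{23398} = \left(\left(42 \left(-7\right) + 16\right) + 43623\right) \frac{1}{23398} = \left(\left(-294 + 16\right) + 43623\right) \frac{1}{23398} = \left(-278 + 43623\right) \frac{1}{23398} = 43345 \cdot \frac{1}{23398} = \frac{43345}{23398}$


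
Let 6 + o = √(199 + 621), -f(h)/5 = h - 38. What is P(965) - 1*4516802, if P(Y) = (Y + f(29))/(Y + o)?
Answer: -4150312233932/918861 - 2020*√205/918861 ≈ -4.5168e+6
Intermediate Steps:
f(h) = 190 - 5*h (f(h) = -5*(h - 38) = -5*(-38 + h) = 190 - 5*h)
o = -6 + 2*√205 (o = -6 + √(199 + 621) = -6 + √820 = -6 + 2*√205 ≈ 22.636)
P(Y) = (45 + Y)/(-6 + Y + 2*√205) (P(Y) = (Y + (190 - 5*29))/(Y + (-6 + 2*√205)) = (Y + (190 - 145))/(-6 + Y + 2*√205) = (Y + 45)/(-6 + Y + 2*√205) = (45 + Y)/(-6 + Y + 2*√205))
P(965) - 1*4516802 = (45 + 965)/(-6 + 965 + 2*√205) - 1*4516802 = 1010/(959 + 2*√205) - 4516802 = -4516802 + 1010/(959 + 2*√205)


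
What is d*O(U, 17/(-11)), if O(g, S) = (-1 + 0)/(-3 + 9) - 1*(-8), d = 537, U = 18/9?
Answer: 8413/2 ≈ 4206.5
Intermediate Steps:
U = 2 (U = 18*(⅑) = 2)
O(g, S) = 47/6 (O(g, S) = -1/6 + 8 = -1*⅙ + 8 = -⅙ + 8 = 47/6)
d*O(U, 17/(-11)) = 537*(47/6) = 8413/2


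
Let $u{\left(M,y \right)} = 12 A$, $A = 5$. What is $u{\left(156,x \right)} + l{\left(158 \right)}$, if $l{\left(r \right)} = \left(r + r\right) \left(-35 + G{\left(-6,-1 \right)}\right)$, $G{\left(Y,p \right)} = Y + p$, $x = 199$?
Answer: $-13212$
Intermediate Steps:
$u{\left(M,y \right)} = 60$ ($u{\left(M,y \right)} = 12 \cdot 5 = 60$)
$l{\left(r \right)} = - 84 r$ ($l{\left(r \right)} = \left(r + r\right) \left(-35 - 7\right) = 2 r \left(-35 - 7\right) = 2 r \left(-42\right) = - 84 r$)
$u{\left(156,x \right)} + l{\left(158 \right)} = 60 - 13272 = -13212$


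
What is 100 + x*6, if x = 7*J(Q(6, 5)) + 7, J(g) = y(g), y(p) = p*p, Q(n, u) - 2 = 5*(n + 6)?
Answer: 161590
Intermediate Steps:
Q(n, u) = 32 + 5*n (Q(n, u) = 2 + 5*(n + 6) = 2 + 5*(6 + n) = 2 + (30 + 5*n) = 32 + 5*n)
y(p) = p²
J(g) = g²
x = 26915 (x = 7*(32 + 5*6)² + 7 = 7*(32 + 30)² + 7 = 7*62² + 7 = 7*3844 + 7 = 26908 + 7 = 26915)
100 + x*6 = 100 + 26915*6 = 100 + 161490 = 161590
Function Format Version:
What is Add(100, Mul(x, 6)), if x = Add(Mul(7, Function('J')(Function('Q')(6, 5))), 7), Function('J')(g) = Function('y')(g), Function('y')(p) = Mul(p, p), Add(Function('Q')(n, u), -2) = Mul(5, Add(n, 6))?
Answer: 161590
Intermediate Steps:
Function('Q')(n, u) = Add(32, Mul(5, n)) (Function('Q')(n, u) = Add(2, Mul(5, Add(n, 6))) = Add(2, Mul(5, Add(6, n))) = Add(2, Add(30, Mul(5, n))) = Add(32, Mul(5, n)))
Function('y')(p) = Pow(p, 2)
Function('J')(g) = Pow(g, 2)
x = 26915 (x = Add(Mul(7, Pow(Add(32, Mul(5, 6)), 2)), 7) = Add(Mul(7, Pow(Add(32, 30), 2)), 7) = Add(Mul(7, Pow(62, 2)), 7) = Add(Mul(7, 3844), 7) = Add(26908, 7) = 26915)
Add(100, Mul(x, 6)) = Add(100, Mul(26915, 6)) = Add(100, 161490) = 161590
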